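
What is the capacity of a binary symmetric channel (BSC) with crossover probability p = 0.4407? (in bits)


H(p) = -p*log2(p) - (1-p)*log2(1-p) = -0.4407*log2(0.4407) - 0.5593*log2(0.5593) = 0.520965 + 0.468864 = 0.9898. C = 1 - H(p) = 1 - 0.9898 = 0.0102

0.0102 bits


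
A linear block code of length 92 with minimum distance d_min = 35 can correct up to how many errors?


Correction capability = floor((d-1)/2) = floor((35-1)/2) = 17

17 errors


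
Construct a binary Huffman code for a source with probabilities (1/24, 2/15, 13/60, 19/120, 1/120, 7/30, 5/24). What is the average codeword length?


Huffman construction (repeatedly merge the two least-probable nodes; each merge adds 1 bit to every symbol beneath it): 1/120 + 1/24 = 1/20; 1/20 + 2/15 = 11/60; 19/120 + 11/60 = 41/120; 5/24 + 13/60 = 17/40; 7/30 + 41/120 = 23/40; 17/40 + 23/40 = 1. Resulting codeword lengths (in the order the probabilities were given): (5, 4, 2, 3, 5, 2, 2). L_avg = sum(p_i * l_i) = 1/24*5 + 2/15*4 + 13/60*2 + 19/120*3 + 1/120*5 + 7/30*2 + 5/24*2 = 103/40 = 2.575

2.575 bits


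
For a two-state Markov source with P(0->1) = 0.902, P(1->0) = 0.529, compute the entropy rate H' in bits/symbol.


Stationary distribution: pi_0 = p10/(p01+p10) = 0.3697, pi_1 = 0.6303. Entropy rate H' = pi_0*H(p01) + pi_1*H(p10) = 0.3697*0.4626 + 0.6303*0.9976 = 0.7998

0.7998 bits/symbol


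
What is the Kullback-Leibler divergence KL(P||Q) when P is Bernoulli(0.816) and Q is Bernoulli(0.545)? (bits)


KL = p*log2(p/q) + (1-p)*log2((1-p)/(1-q)) = 0.816*log2(0.816/0.545) + 0.184*log2(0.184/0.455) = 0.2348

0.2348 bits


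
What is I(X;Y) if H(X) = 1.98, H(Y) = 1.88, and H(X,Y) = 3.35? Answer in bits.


I(X;Y) = H(X) + H(Y) - H(X,Y) = 1.98 + 1.88 - 3.35 = 0.51

0.51 bits


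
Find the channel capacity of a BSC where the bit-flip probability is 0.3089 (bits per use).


H(p) = -p*log2(p) - (1-p)*log2(1-p) = -0.3089*log2(0.3089) - 0.6911*log2(0.6911) = 0.523520 + 0.368380 = 0.8919. C = 1 - H(p) = 1 - 0.8919 = 0.1081

0.1081 bits


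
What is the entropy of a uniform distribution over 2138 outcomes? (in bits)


H = log2(n) = log2(2138) = 11.062

11.062 bits


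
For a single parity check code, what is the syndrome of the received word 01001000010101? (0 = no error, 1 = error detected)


Syndrome = XOR of all bits = 0 XOR 1 XOR 0 XOR 0 XOR 1 XOR 0 XOR 0 XOR 0 XOR 0 XOR 1 XOR 0 XOR 1 XOR 0 XOR 1 = 1

1


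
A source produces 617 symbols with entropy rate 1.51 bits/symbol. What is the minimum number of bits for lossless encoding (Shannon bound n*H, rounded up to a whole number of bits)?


Minimum bits >= n * H = 617 * 1.51 = 931.67, rounded up to a whole number of bits = 932

932 bits


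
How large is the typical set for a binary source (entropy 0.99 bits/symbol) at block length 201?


log2|A_typical| = nH = 201 * 0.99 = 198.99, so |A_typical| ~ 2^198.99 = 7.979e+59

7.979e+59


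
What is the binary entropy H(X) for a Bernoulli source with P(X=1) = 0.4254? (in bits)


H = -p*log2(p) - (1-p)*log2(1-p). -0.4254*log2(0.4254) = 0.524564; -0.5746*log2(0.5746) = 0.459318. H = 0.524564 + 0.459318 = 0.9839

0.9839 bits


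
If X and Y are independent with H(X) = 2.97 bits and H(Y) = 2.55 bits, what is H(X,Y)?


For independent variables, H(X,Y) = H(X) + H(Y) = 2.97 + 2.55 = 5.52

5.52 bits


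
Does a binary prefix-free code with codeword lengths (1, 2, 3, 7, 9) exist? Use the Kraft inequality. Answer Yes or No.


Kraft sum = sum(2^(-l_i)) = 0.8848, need <= 1. Result: satisfied (a binary prefix-free code with these lengths exists)

Yes


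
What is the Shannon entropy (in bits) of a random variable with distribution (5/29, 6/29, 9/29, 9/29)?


H = -sum(p_i * log2(p_i)). Terms: -(5/29)*log2(5/29) = 0.437251; -(6/29)*log2(6/29) = 0.470280; -(9/29)*log2(9/29) = 0.523879; -(9/29)*log2(9/29) = 0.523879. H = 0.437251 + 0.470280 + 0.523879 + 0.523879 = 1.9553

1.9553 bits


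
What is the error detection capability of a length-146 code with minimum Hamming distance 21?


Detection capability = d_min - 1 = 21 - 1 = 20

20 errors


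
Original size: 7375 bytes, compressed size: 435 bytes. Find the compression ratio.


Ratio = original / compressed = 7375 / 435 = 16.954

16.954


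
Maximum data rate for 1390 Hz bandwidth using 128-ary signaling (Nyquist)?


Rate = 2 * B * log2(M) = 2 * 1390 * 7.0 = 19460.0

19460.0 bps


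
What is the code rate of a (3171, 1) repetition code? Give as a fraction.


Rate = k/n = 1/3171

1/3171


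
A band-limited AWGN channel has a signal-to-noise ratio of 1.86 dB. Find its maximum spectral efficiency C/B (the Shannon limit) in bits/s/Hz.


SNR_linear = 10^(1.86/10) = 1.5346; C/B = log2(1 + SNR_linear) = log2(1 + 1.5346) = 1.3418

1.3418 bits/s/Hz


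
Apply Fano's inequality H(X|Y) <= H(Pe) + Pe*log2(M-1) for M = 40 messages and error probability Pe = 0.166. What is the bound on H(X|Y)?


H(Pe) = -Pe*log2(Pe) - (1-Pe)*log2(1-Pe) = -0.166*log2(0.166) - 0.834*log2(0.834) = 0.430064 + 0.218409 = 0.6485. Pe*log2(M-1) = 0.166*log2(39) = 0.877377. Bound = H(Pe) + Pe*log2(M-1) = 0.430064 + 0.218409 + 0.877377 = 1.5258

1.5258 bits


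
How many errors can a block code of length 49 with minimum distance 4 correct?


Correction capability = floor((d-1)/2) = floor((4-1)/2) = 1

1 errors


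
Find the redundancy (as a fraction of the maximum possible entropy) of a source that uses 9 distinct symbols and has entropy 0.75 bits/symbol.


H_max = log2(K) = log2(9) = 3.1699 bits/symbol. Redundancy = 1 - H/H_max = 1 - 0.75/3.1699 = 1 - 0.2366 = 0.7634

0.7634


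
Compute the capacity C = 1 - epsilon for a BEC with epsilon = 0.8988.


C = 1 - epsilon = 1 - 0.8988 = 0.1012

0.1012 bits


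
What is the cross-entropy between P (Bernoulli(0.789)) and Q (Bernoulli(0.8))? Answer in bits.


H(P,Q) = -p*log2(q) - (1-p)*log2(1-q). -0.789*log2(0.8) = 0.254001; -0.211*log2(0.2) = 0.489927. H(P,Q) = 0.254001 + 0.489927 = 0.7439

0.7439 bits


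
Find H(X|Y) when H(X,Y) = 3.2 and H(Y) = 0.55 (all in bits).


H(X|Y) = H(X,Y) - H(Y) = 3.2 - 0.55 = 2.65

2.65 bits


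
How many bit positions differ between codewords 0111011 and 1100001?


Count differing positions: ^ . ^ ^ . ^ . = 4 differences

4


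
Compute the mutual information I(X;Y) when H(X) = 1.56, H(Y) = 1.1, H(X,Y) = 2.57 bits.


I(X;Y) = H(X) + H(Y) - H(X,Y) = 1.56 + 1.1 - 2.57 = 0.09

0.09 bits


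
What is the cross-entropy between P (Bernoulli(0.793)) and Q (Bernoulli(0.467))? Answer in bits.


H(P,Q) = -p*log2(q) - (1-p)*log2(1-q). -0.793*log2(0.467) = 0.871115; -0.207*log2(0.533) = 0.187913. H(P,Q) = 0.871115 + 0.187913 = 1.059

1.059 bits


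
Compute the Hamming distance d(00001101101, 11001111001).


Count differing positions: ^ ^ . . . . ^ . ^ . . = 4 differences

4


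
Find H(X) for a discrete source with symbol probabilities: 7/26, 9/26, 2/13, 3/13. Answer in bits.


H = -sum(p_i * log2(p_i)). Terms: -(7/26)*log2(7/26) = 0.509677; -(9/26)*log2(9/26) = 0.529794; -(2/13)*log2(2/13) = 0.415452; -(3/13)*log2(3/13) = 0.488187. H = 0.509677 + 0.529794 + 0.415452 + 0.488187 = 1.9431

1.9431 bits


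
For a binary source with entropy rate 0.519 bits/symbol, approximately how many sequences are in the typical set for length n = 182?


log2|A_typical| = nH = 182 * 0.519 = 94.458, so |A_typical| ~ 2^94.458 = 2.721e+28

2.721e+28


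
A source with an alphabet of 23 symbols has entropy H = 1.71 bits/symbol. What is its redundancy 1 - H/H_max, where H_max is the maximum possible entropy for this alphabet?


H_max = log2(K) = log2(23) = 4.5236 bits/symbol. Redundancy = 1 - H/H_max = 1 - 1.71/4.5236 = 1 - 0.378 = 0.622

0.622


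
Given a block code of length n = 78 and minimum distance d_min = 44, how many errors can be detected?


Detection capability = d_min - 1 = 44 - 1 = 43

43 errors


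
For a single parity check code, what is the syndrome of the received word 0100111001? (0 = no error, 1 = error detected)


Syndrome = XOR of all bits = 0 XOR 1 XOR 0 XOR 0 XOR 1 XOR 1 XOR 1 XOR 0 XOR 0 XOR 1 = 1

1


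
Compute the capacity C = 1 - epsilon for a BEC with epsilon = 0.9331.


C = 1 - epsilon = 1 - 0.9331 = 0.0669

0.0669 bits


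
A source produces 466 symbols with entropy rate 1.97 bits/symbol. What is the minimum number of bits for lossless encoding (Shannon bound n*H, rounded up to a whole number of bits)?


Minimum bits >= n * H = 466 * 1.97 = 918.02, rounded up to a whole number of bits = 919

919 bits


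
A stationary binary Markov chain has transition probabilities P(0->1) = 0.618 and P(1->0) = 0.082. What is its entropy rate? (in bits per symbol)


Stationary distribution: pi_0 = p10/(p01+p10) = 0.1171, pi_1 = 0.8829. Entropy rate H' = pi_0*H(p01) + pi_1*H(p10) = 0.1171*0.9594 + 0.8829*0.4092 = 0.4736

0.4736 bits/symbol


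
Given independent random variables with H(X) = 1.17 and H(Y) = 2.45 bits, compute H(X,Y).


For independent variables, H(X,Y) = H(X) + H(Y) = 1.17 + 2.45 = 3.62

3.62 bits


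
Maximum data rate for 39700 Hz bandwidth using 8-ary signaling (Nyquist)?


Rate = 2 * B * log2(M) = 2 * 39700 * 3.0 = 238200.0

238200.0 bps


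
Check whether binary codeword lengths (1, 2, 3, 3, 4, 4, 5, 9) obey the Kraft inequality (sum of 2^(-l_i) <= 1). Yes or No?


Kraft sum = sum(2^(-l_i)) = 1.1582, need <= 1. Result: violated (a binary prefix-free code with these lengths cannot exist)

No


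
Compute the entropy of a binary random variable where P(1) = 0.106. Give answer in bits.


H = -p*log2(p) - (1-p)*log2(1-p). -0.106*log2(0.106) = 0.343214; -0.894*log2(0.894) = 0.144518. H = 0.343214 + 0.144518 = 0.4877

0.4877 bits


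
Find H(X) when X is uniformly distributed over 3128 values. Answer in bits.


H = log2(n) = log2(3128) = 11.611

11.611 bits


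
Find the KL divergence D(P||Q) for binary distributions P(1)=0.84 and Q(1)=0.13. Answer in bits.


KL = p*log2(p/q) + (1-p)*log2((1-p)/(1-q)) = 0.84*log2(0.84/0.13) + 0.16*log2(0.16/0.87) = 1.8703

1.8703 bits


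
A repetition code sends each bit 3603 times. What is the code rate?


Rate = k/n = 1/3603

1/3603


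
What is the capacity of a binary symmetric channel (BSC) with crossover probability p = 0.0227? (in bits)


H(p) = -p*log2(p) - (1-p)*log2(1-p) = -0.0227*log2(0.0227) - 0.9773*log2(0.9773) = 0.123968 + 0.032375 = 0.1563. C = 1 - H(p) = 1 - 0.1563 = 0.8437

0.8437 bits


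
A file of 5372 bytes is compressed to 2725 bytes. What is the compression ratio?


Ratio = original / compressed = 5372 / 2725 = 1.9714

1.9714


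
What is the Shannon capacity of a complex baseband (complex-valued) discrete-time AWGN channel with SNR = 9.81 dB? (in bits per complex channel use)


SNR_linear = 10^(9.81/10) = 9.5719; C = log2(1 + SNR_linear) = log2(1 + 9.5719) = 3.4022

3.4022 bits/channel use


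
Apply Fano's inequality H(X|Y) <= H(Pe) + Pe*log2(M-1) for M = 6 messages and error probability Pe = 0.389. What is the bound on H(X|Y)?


H(Pe) = -Pe*log2(Pe) - (1-Pe)*log2(1-Pe) = -0.389*log2(0.389) - 0.611*log2(0.611) = 0.529879 + 0.434272 = 0.9642. Pe*log2(M-1) = 0.389*log2(5) = 0.903230. Bound = H(Pe) + Pe*log2(M-1) = 0.529879 + 0.434272 + 0.903230 = 1.8674

1.8674 bits


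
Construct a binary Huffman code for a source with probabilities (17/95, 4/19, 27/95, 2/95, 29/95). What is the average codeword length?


Huffman construction (repeatedly merge the two least-probable nodes; each merge adds 1 bit to every symbol beneath it): 2/95 + 17/95 = 1/5; 1/5 + 4/19 = 39/95; 27/95 + 29/95 = 56/95; 39/95 + 56/95 = 1. Resulting codeword lengths (in the order the probabilities were given): (3, 2, 2, 3, 2). L_avg = sum(p_i * l_i) = 17/95*3 + 4/19*2 + 27/95*2 + 2/95*3 + 29/95*2 = 11/5 = 2.2

2.2 bits


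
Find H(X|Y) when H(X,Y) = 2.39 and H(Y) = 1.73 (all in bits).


H(X|Y) = H(X,Y) - H(Y) = 2.39 - 1.73 = 0.66

0.66 bits


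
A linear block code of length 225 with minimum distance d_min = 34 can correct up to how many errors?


Correction capability = floor((d-1)/2) = floor((34-1)/2) = 16

16 errors


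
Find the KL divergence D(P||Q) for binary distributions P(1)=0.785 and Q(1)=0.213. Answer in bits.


KL = p*log2(p/q) + (1-p)*log2((1-p)/(1-q)) = 0.785*log2(0.785/0.213) + 0.215*log2(0.215/0.787) = 1.0748

1.0748 bits


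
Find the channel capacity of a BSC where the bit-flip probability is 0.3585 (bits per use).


H(p) = -p*log2(p) - (1-p)*log2(1-p) = -0.3585*log2(0.3585) - 0.6415*log2(0.6415) = 0.530564 + 0.410867 = 0.9414. C = 1 - H(p) = 1 - 0.9414 = 0.0586

0.0586 bits


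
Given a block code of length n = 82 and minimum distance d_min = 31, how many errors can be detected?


Detection capability = d_min - 1 = 31 - 1 = 30

30 errors


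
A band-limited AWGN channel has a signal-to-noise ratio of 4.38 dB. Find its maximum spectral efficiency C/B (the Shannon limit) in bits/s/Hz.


SNR_linear = 10^(4.38/10) = 2.7416; C/B = log2(1 + SNR_linear) = log2(1 + 2.7416) = 1.9036

1.9036 bits/s/Hz


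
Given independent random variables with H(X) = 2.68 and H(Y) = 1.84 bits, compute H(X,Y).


For independent variables, H(X,Y) = H(X) + H(Y) = 2.68 + 1.84 = 4.52

4.52 bits


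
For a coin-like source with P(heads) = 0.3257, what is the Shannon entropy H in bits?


H = -p*log2(p) - (1-p)*log2(1-p). -0.3257*log2(0.3257) = 0.527108; -0.6743*log2(0.6743) = 0.383365. H = 0.527108 + 0.383365 = 0.9105

0.9105 bits


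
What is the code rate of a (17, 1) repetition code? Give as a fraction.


Rate = k/n = 1/17

1/17


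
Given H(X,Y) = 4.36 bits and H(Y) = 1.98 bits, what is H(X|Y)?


H(X|Y) = H(X,Y) - H(Y) = 4.36 - 1.98 = 2.38

2.38 bits


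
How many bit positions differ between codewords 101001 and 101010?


Count differing positions: . . . . ^ ^ = 2 differences

2


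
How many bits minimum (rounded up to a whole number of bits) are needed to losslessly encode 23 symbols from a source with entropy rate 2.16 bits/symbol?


Minimum bits >= n * H = 23 * 2.16 = 49.68, rounded up to a whole number of bits = 50

50 bits


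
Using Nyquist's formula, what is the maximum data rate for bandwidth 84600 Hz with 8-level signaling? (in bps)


Rate = 2 * B * log2(M) = 2 * 84600 * 3.0 = 507600.0

507600.0 bps


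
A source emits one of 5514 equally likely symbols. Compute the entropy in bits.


H = log2(n) = log2(5514) = 12.4289

12.4289 bits


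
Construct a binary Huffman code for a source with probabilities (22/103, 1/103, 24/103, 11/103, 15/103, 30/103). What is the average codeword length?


Huffman construction (repeatedly merge the two least-probable nodes; each merge adds 1 bit to every symbol beneath it): 1/103 + 11/103 = 12/103; 12/103 + 15/103 = 27/103; 22/103 + 24/103 = 46/103; 27/103 + 30/103 = 57/103; 46/103 + 57/103 = 1. Resulting codeword lengths (in the order the probabilities were given): (2, 4, 2, 4, 3, 2). L_avg = sum(p_i * l_i) = 22/103*2 + 1/103*4 + 24/103*2 + 11/103*4 + 15/103*3 + 30/103*2 = 245/103 = 2.3786

2.3786 bits


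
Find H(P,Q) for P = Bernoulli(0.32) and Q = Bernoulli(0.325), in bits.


H(P,Q) = -p*log2(q) - (1-p)*log2(1-q). -0.32*log2(0.325) = 0.518876; -0.68*log2(0.675) = 0.385588. H(P,Q) = 0.518876 + 0.385588 = 0.9045

0.9045 bits


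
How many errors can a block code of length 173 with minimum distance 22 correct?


Correction capability = floor((d-1)/2) = floor((22-1)/2) = 10

10 errors


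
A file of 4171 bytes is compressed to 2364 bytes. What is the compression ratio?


Ratio = original / compressed = 4171 / 2364 = 1.7644

1.7644


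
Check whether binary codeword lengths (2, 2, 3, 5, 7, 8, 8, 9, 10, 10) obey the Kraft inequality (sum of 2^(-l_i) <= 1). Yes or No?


Kraft sum = sum(2^(-l_i)) = 0.6758, need <= 1. Result: satisfied (a binary prefix-free code with these lengths exists)

Yes


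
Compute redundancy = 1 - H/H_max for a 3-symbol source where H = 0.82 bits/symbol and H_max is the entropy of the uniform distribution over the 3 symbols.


H_max = log2(K) = log2(3) = 1.585 bits/symbol. Redundancy = 1 - H/H_max = 1 - 0.82/1.585 = 1 - 0.5174 = 0.4826

0.4826


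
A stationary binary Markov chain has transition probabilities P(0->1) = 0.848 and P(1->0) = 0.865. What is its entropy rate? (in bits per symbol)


Stationary distribution: pi_0 = p10/(p01+p10) = 0.505, pi_1 = 0.495. Entropy rate H' = pi_0*H(p01) + pi_1*H(p10) = 0.505*0.6148 + 0.495*0.571 = 0.5931

0.5931 bits/symbol


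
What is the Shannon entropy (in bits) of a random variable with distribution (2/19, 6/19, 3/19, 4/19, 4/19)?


H = -sum(p_i * log2(p_i)). Terms: -(2/19)*log2(2/19) = 0.341887; -(6/19)*log2(6/19) = 0.525147; -(3/19)*log2(3/19) = 0.420468; -(4/19)*log2(4/19) = 0.473248; -(4/19)*log2(4/19) = 0.473248. H = 0.341887 + 0.525147 + 0.420468 + 0.473248 + 0.473248 = 2.234

2.234 bits


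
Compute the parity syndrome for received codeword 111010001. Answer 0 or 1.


Syndrome = XOR of all bits = 1 XOR 1 XOR 1 XOR 0 XOR 1 XOR 0 XOR 0 XOR 0 XOR 1 = 1

1


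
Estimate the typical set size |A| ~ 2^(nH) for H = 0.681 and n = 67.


log2|A_typical| = nH = 67 * 0.681 = 45.627, so |A_typical| ~ 2^45.627 = 5.434e+13

5.434e+13


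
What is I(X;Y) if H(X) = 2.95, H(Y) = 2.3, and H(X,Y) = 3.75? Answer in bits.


I(X;Y) = H(X) + H(Y) - H(X,Y) = 2.95 + 2.3 - 3.75 = 1.5

1.5 bits


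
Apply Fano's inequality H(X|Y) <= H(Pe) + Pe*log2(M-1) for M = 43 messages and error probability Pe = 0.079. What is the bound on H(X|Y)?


H(Pe) = -Pe*log2(Pe) - (1-Pe)*log2(1-Pe) = -0.079*log2(0.079) - 0.921*log2(0.921) = 0.289298 + 0.109348 = 0.3986. Pe*log2(M-1) = 0.079*log2(42) = 0.425993. Bound = H(Pe) + Pe*log2(M-1) = 0.289298 + 0.109348 + 0.425993 = 0.8246

0.8246 bits


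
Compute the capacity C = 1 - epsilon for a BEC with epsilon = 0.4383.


C = 1 - epsilon = 1 - 0.4383 = 0.5617

0.5617 bits


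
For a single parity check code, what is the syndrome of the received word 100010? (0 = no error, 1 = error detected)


Syndrome = XOR of all bits = 1 XOR 0 XOR 0 XOR 0 XOR 1 XOR 0 = 0

0


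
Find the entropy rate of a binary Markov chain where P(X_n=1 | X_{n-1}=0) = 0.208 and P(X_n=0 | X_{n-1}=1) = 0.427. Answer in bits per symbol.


Stationary distribution: pi_0 = p10/(p01+p10) = 0.6724, pi_1 = 0.3276. Entropy rate H' = pi_0*H(p01) + pi_1*H(p10) = 0.6724*0.7376 + 0.3276*0.9846 = 0.8185

0.8185 bits/symbol


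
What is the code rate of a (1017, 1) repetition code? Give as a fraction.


Rate = k/n = 1/1017

1/1017


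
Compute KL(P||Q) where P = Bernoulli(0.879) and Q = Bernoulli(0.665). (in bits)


KL = p*log2(p/q) + (1-p)*log2((1-p)/(1-q)) = 0.879*log2(0.879/0.665) + 0.121*log2(0.121/0.335) = 0.176

0.176 bits


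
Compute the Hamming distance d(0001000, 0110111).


Count differing positions: . ^ ^ ^ ^ ^ ^ = 6 differences

6


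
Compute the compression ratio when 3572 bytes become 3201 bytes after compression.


Ratio = original / compressed = 3572 / 3201 = 1.1159

1.1159


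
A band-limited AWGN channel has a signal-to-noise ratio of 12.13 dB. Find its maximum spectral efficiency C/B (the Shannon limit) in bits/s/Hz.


SNR_linear = 10^(12.13/10) = 16.3305; C/B = log2(1 + SNR_linear) = log2(1 + 16.3305) = 4.1152

4.1152 bits/s/Hz


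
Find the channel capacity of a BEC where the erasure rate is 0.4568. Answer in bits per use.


C = 1 - epsilon = 1 - 0.4568 = 0.5432

0.5432 bits


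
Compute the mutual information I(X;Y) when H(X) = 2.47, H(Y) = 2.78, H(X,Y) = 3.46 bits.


I(X;Y) = H(X) + H(Y) - H(X,Y) = 2.47 + 2.78 - 3.46 = 1.79

1.79 bits


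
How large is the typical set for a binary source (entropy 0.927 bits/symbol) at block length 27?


log2|A_typical| = nH = 27 * 0.927 = 25.029, so |A_typical| ~ 2^25.029 = 3.424e+07

3.424e+07


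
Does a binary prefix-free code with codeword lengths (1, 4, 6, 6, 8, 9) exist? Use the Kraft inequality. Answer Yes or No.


Kraft sum = sum(2^(-l_i)) = 0.5996, need <= 1. Result: satisfied (a binary prefix-free code with these lengths exists)

Yes


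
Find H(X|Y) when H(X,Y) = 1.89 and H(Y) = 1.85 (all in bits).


H(X|Y) = H(X,Y) - H(Y) = 1.89 - 1.85 = 0.04

0.04 bits


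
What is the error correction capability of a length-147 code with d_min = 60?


Correction capability = floor((d-1)/2) = floor((60-1)/2) = 29

29 errors


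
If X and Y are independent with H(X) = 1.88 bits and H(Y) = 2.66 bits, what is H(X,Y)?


For independent variables, H(X,Y) = H(X) + H(Y) = 1.88 + 2.66 = 4.54

4.54 bits


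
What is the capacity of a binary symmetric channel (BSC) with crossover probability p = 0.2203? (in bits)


H(p) = -p*log2(p) - (1-p)*log2(1-p) = -0.2203*log2(0.2203) - 0.7797*log2(0.7797) = 0.480796 + 0.279919 = 0.7607. C = 1 - H(p) = 1 - 0.7607 = 0.2393

0.2393 bits


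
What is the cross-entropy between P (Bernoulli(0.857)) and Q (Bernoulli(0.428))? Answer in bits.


H(P,Q) = -p*log2(q) - (1-p)*log2(1-q). -0.857*log2(0.428) = 1.049240; -0.143*log2(0.572) = 0.115246. H(P,Q) = 1.049240 + 0.115246 = 1.1645

1.1645 bits


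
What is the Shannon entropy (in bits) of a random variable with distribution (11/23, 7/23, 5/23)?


H = -sum(p_i * log2(p_i)). Terms: -(11/23)*log2(11/23) = 0.508932; -(7/23)*log2(7/23) = 0.522324; -(5/23)*log2(5/23) = 0.478616. H = 0.508932 + 0.522324 + 0.478616 = 1.5099

1.5099 bits


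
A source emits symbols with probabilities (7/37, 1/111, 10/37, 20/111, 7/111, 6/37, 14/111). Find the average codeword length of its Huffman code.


Huffman construction (repeatedly merge the two least-probable nodes; each merge adds 1 bit to every symbol beneath it): 1/111 + 7/111 = 8/111; 8/111 + 14/111 = 22/111; 6/37 + 20/111 = 38/111; 7/37 + 22/111 = 43/111; 10/37 + 38/111 = 68/111; 43/111 + 68/111 = 1. Resulting codeword lengths (in the order the probabilities were given): (2, 4, 2, 3, 4, 3, 3). L_avg = sum(p_i * l_i) = 7/37*2 + 1/111*4 + 10/37*2 + 20/111*3 + 7/111*4 + 6/37*3 + 14/111*3 = 290/111 = 2.6126

2.6126 bits


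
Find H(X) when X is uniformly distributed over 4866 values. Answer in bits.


H = log2(n) = log2(4866) = 12.2485

12.2485 bits


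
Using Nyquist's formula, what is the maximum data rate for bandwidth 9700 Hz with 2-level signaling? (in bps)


Rate = 2 * B * log2(M) = 2 * 9700 * 1.0 = 19400.0

19400.0 bps


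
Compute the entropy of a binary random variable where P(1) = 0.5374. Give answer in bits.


H = -p*log2(p) - (1-p)*log2(1-p). -0.5374*log2(0.5374) = 0.481474; -0.4626*log2(0.4626) = 0.514487. H = 0.481474 + 0.514487 = 0.996

0.996 bits


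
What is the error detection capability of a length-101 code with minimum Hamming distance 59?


Detection capability = d_min - 1 = 59 - 1 = 58

58 errors


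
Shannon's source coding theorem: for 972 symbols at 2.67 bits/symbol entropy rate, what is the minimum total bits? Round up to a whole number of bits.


Minimum bits >= n * H = 972 * 2.67 = 2595.24, rounded up to a whole number of bits = 2596

2596 bits


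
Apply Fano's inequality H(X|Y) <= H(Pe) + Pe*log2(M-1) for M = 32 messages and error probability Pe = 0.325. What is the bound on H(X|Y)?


H(Pe) = -Pe*log2(Pe) - (1-Pe)*log2(1-Pe) = -0.325*log2(0.325) - 0.675*log2(0.675) = 0.526984 + 0.382752 = 0.9097. Pe*log2(M-1) = 0.325*log2(31) = 1.610114. Bound = H(Pe) + Pe*log2(M-1) = 0.526984 + 0.382752 + 1.610114 = 2.5198

2.5198 bits


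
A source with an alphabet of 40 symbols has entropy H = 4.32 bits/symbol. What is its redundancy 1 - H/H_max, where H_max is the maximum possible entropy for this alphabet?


H_max = log2(K) = log2(40) = 5.3219 bits/symbol. Redundancy = 1 - H/H_max = 1 - 4.32/5.3219 = 1 - 0.8117 = 0.1883

0.1883


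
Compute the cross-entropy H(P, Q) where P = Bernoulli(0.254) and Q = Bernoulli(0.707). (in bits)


H(P,Q) = -p*log2(q) - (1-p)*log2(1-q). -0.254*log2(0.707) = 0.127055; -0.746*log2(0.293) = 1.321186. H(P,Q) = 0.127055 + 1.321186 = 1.4482

1.4482 bits


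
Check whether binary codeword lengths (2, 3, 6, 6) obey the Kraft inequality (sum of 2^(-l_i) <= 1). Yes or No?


Kraft sum = sum(2^(-l_i)) = 0.4062, need <= 1. Result: satisfied (a binary prefix-free code with these lengths exists)

Yes


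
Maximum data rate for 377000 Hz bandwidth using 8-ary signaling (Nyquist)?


Rate = 2 * B * log2(M) = 2 * 377000 * 3.0 = 2262000.0

2262000.0 bps


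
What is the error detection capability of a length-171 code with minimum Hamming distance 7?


Detection capability = d_min - 1 = 7 - 1 = 6

6 errors


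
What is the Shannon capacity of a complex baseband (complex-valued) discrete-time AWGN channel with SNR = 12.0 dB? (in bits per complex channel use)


SNR_linear = 10^(12.0/10) = 15.8489; C = log2(1 + SNR_linear) = log2(1 + 15.8489) = 4.0746

4.0746 bits/channel use


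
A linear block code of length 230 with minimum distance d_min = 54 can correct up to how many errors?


Correction capability = floor((d-1)/2) = floor((54-1)/2) = 26

26 errors


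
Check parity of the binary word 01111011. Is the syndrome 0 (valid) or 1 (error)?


Syndrome = XOR of all bits = 0 XOR 1 XOR 1 XOR 1 XOR 1 XOR 0 XOR 1 XOR 1 = 0

0


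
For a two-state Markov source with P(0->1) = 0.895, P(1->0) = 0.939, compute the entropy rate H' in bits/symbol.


Stationary distribution: pi_0 = p10/(p01+p10) = 0.512, pi_1 = 0.488. Entropy rate H' = pi_0*H(p01) + pi_1*H(p10) = 0.512*0.4846 + 0.488*0.3314 = 0.4099

0.4099 bits/symbol


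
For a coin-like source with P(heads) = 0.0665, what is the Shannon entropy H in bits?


H = -p*log2(p) - (1-p)*log2(1-p). -0.0665*log2(0.0665) = 0.260048; -0.9335*log2(0.9335) = 0.092676. H = 0.260048 + 0.092676 = 0.3527

0.3527 bits


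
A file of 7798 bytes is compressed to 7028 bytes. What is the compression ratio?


Ratio = original / compressed = 7798 / 7028 = 1.1096

1.1096


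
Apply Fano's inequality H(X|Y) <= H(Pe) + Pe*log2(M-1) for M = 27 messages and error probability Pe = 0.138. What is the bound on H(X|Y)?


H(Pe) = -Pe*log2(Pe) - (1-Pe)*log2(1-Pe) = -0.138*log2(0.138) - 0.862*log2(0.862) = 0.394302 + 0.184675 = 0.579. Pe*log2(M-1) = 0.138*log2(26) = 0.648661. Bound = H(Pe) + Pe*log2(M-1) = 0.394302 + 0.184675 + 0.648661 = 1.2276

1.2276 bits


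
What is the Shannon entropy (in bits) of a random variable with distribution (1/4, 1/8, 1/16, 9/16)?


H = -sum(p_i * log2(p_i)). Terms: -(1/4)*log2(1/4) = 0.500000; -(1/8)*log2(1/8) = 0.375000; -(1/16)*log2(1/16) = 0.250000; -(9/16)*log2(9/16) = 0.466917. H = 0.500000 + 0.375000 + 0.250000 + 0.466917 = 1.5919

1.5919 bits


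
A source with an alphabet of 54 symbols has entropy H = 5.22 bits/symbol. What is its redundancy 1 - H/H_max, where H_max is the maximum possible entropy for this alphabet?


H_max = log2(K) = log2(54) = 5.7549 bits/symbol. Redundancy = 1 - H/H_max = 1 - 5.22/5.7549 = 1 - 0.9071 = 0.0929

0.0929


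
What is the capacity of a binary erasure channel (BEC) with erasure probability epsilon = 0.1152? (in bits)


C = 1 - epsilon = 1 - 0.1152 = 0.8848

0.8848 bits


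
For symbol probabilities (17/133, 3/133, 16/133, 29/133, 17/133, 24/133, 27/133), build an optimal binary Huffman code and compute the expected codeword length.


Huffman construction (repeatedly merge the two least-probable nodes; each merge adds 1 bit to every symbol beneath it): 3/133 + 16/133 = 1/7; 17/133 + 17/133 = 34/133; 1/7 + 24/133 = 43/133; 27/133 + 29/133 = 8/19; 34/133 + 43/133 = 11/19; 8/19 + 11/19 = 1. Resulting codeword lengths (in the order the probabilities were given): (3, 4, 4, 2, 3, 3, 2). L_avg = sum(p_i * l_i) = 17/133*3 + 3/133*4 + 16/133*4 + 29/133*2 + 17/133*3 + 24/133*3 + 27/133*2 = 362/133 = 2.7218

2.7218 bits


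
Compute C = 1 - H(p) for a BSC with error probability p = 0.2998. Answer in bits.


H(p) = -p*log2(p) - (1-p)*log2(1-p) = -0.2998*log2(0.2998) - 0.7002*log2(0.7002) = 0.521031 + 0.360016 = 0.881. C = 1 - H(p) = 1 - 0.881 = 0.119

0.119 bits


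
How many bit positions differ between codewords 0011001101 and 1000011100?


Count differing positions: ^ . ^ ^ . ^ . . . ^ = 5 differences

5


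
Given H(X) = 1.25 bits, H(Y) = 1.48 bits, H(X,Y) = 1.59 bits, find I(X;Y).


I(X;Y) = H(X) + H(Y) - H(X,Y) = 1.25 + 1.48 - 1.59 = 1.14

1.14 bits


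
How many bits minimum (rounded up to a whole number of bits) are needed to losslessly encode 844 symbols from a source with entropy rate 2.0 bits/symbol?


Minimum bits >= n * H = 844 * 2.0 = 1688.0, rounded up to a whole number of bits = 1688

1688 bits


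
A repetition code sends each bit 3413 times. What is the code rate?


Rate = k/n = 1/3413

1/3413


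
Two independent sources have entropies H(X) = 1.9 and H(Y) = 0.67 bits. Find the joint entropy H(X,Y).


For independent variables, H(X,Y) = H(X) + H(Y) = 1.9 + 0.67 = 2.57

2.57 bits


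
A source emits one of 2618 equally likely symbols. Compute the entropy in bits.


H = log2(n) = log2(2618) = 11.3542

11.3542 bits


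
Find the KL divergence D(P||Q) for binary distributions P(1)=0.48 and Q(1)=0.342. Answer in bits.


KL = p*log2(p/q) + (1-p)*log2((1-p)/(1-q)) = 0.48*log2(0.48/0.342) + 0.52*log2(0.52/0.658) = 0.0582

0.0582 bits


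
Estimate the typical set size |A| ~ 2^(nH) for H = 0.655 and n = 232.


log2|A_typical| = nH = 232 * 0.655 = 151.96, so |A_typical| ~ 2^151.96 = 5.553e+45

5.553e+45


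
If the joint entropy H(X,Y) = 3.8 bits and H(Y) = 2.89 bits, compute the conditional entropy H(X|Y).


H(X|Y) = H(X,Y) - H(Y) = 3.8 - 2.89 = 0.91

0.91 bits


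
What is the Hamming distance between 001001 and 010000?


Count differing positions: . ^ ^ . . ^ = 3 differences

3


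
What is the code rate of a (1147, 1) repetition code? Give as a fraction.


Rate = k/n = 1/1147

1/1147


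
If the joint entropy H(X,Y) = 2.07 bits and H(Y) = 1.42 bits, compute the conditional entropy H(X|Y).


H(X|Y) = H(X,Y) - H(Y) = 2.07 - 1.42 = 0.65

0.65 bits


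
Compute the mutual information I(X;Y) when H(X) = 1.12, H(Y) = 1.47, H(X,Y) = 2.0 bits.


I(X;Y) = H(X) + H(Y) - H(X,Y) = 1.12 + 1.47 - 2.0 = 0.59

0.59 bits


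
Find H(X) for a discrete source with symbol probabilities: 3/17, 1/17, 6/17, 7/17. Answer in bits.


H = -sum(p_i * log2(p_i)). Terms: -(3/17)*log2(3/17) = 0.441618; -(1/17)*log2(1/17) = 0.240439; -(6/17)*log2(6/17) = 0.530294; -(7/17)*log2(7/17) = 0.527103. H = 0.441618 + 0.240439 + 0.530294 + 0.527103 = 1.7395

1.7395 bits


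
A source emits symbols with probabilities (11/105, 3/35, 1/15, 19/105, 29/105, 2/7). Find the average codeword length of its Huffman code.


Huffman construction (repeatedly merge the two least-probable nodes; each merge adds 1 bit to every symbol beneath it): 1/15 + 3/35 = 16/105; 11/105 + 16/105 = 9/35; 19/105 + 9/35 = 46/105; 29/105 + 2/7 = 59/105; 46/105 + 59/105 = 1. Resulting codeword lengths (in the order the probabilities were given): (3, 4, 4, 2, 2, 2). L_avg = sum(p_i * l_i) = 11/105*3 + 3/35*4 + 1/15*4 + 19/105*2 + 29/105*2 + 2/7*2 = 253/105 = 2.4095

2.4095 bits


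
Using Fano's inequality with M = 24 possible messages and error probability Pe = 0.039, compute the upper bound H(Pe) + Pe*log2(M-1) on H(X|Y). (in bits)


H(Pe) = -Pe*log2(Pe) - (1-Pe)*log2(1-Pe) = -0.039*log2(0.039) - 0.961*log2(0.961) = 0.182535 + 0.055153 = 0.2377. Pe*log2(M-1) = 0.039*log2(23) = 0.176419. Bound = H(Pe) + Pe*log2(M-1) = 0.182535 + 0.055153 + 0.176419 = 0.4141

0.4141 bits


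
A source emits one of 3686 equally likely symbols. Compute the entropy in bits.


H = log2(n) = log2(3686) = 11.8478

11.8478 bits


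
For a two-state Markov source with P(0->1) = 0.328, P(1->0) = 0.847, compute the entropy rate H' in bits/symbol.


Stationary distribution: pi_0 = p10/(p01+p10) = 0.7209, pi_1 = 0.2791. Entropy rate H' = pi_0*H(p01) + pi_1*H(p10) = 0.7209*0.9129 + 0.2791*0.6173 = 0.8304

0.8304 bits/symbol


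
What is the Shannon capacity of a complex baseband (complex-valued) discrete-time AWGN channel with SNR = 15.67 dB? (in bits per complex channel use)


SNR_linear = 10^(15.67/10) = 36.8978; C = log2(1 + SNR_linear) = log2(1 + 36.8978) = 5.244

5.244 bits/channel use


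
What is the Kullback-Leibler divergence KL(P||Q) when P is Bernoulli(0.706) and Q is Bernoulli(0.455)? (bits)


KL = p*log2(p/q) + (1-p)*log2((1-p)/(1-q)) = 0.706*log2(0.706/0.455) + 0.294*log2(0.294/0.545) = 0.1857

0.1857 bits


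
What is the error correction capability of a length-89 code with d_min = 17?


Correction capability = floor((d-1)/2) = floor((17-1)/2) = 8

8 errors


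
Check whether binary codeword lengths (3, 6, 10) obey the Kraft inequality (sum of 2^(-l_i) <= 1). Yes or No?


Kraft sum = sum(2^(-l_i)) = 0.1416, need <= 1. Result: satisfied (a binary prefix-free code with these lengths exists)

Yes


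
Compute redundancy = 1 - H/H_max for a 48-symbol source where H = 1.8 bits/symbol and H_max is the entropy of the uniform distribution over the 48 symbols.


H_max = log2(K) = log2(48) = 5.585 bits/symbol. Redundancy = 1 - H/H_max = 1 - 1.8/5.585 = 1 - 0.3223 = 0.6777

0.6777


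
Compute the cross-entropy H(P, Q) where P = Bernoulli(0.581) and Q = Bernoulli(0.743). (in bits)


H(P,Q) = -p*log2(q) - (1-p)*log2(1-q). -0.581*log2(0.743) = 0.248997; -0.419*log2(0.257) = 0.821307. H(P,Q) = 0.248997 + 0.821307 = 1.0703

1.0703 bits


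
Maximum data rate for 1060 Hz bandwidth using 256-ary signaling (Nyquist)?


Rate = 2 * B * log2(M) = 2 * 1060 * 8.0 = 16960.0

16960.0 bps


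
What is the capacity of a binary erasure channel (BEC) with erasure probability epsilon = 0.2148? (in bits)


C = 1 - epsilon = 1 - 0.2148 = 0.7852

0.7852 bits


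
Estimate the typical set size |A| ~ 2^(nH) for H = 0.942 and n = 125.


log2|A_typical| = nH = 125 * 0.942 = 117.75, so |A_typical| ~ 2^117.75 = 2.794e+35

2.794e+35


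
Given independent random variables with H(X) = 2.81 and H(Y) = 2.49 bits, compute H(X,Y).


For independent variables, H(X,Y) = H(X) + H(Y) = 2.81 + 2.49 = 5.3

5.3 bits


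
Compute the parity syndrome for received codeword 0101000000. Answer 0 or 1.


Syndrome = XOR of all bits = 0 XOR 1 XOR 0 XOR 1 XOR 0 XOR 0 XOR 0 XOR 0 XOR 0 XOR 0 = 0

0


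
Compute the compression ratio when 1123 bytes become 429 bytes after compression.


Ratio = original / compressed = 1123 / 429 = 2.6177

2.6177


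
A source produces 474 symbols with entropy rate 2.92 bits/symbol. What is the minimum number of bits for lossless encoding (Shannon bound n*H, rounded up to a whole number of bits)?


Minimum bits >= n * H = 474 * 2.92 = 1384.08, rounded up to a whole number of bits = 1385

1385 bits


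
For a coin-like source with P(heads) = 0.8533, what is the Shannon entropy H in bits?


H = -p*log2(p) - (1-p)*log2(1-p). -0.8533*log2(0.8533) = 0.195299; -0.1467*log2(0.1467) = 0.406221. H = 0.195299 + 0.406221 = 0.6015

0.6015 bits


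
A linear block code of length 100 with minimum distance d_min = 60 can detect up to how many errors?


Detection capability = d_min - 1 = 60 - 1 = 59

59 errors


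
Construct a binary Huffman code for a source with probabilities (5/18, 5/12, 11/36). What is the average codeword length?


Huffman construction (repeatedly merge the two least-probable nodes; each merge adds 1 bit to every symbol beneath it): 5/18 + 11/36 = 7/12; 5/12 + 7/12 = 1. Resulting codeword lengths (in the order the probabilities were given): (2, 1, 2). L_avg = sum(p_i * l_i) = 5/18*2 + 5/12*1 + 11/36*2 = 19/12 = 1.5833

1.5833 bits


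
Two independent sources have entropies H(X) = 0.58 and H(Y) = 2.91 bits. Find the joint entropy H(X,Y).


For independent variables, H(X,Y) = H(X) + H(Y) = 0.58 + 2.91 = 3.49

3.49 bits


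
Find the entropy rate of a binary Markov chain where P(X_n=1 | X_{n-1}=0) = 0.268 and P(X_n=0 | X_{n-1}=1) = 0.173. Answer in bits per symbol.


Stationary distribution: pi_0 = p10/(p01+p10) = 0.3923, pi_1 = 0.6077. Entropy rate H' = pi_0*H(p01) + pi_1*H(p10) = 0.3923*0.8386 + 0.6077*0.6645 = 0.7328

0.7328 bits/symbol


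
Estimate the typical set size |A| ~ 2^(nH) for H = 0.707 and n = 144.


log2|A_typical| = nH = 144 * 0.707 = 101.808, so |A_typical| ~ 2^101.808 = 4.439e+30

4.439e+30


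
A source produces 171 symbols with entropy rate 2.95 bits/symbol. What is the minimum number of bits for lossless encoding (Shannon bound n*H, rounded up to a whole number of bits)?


Minimum bits >= n * H = 171 * 2.95 = 504.45, rounded up to a whole number of bits = 505

505 bits


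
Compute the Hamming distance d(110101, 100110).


Count differing positions: . ^ . . ^ ^ = 3 differences

3


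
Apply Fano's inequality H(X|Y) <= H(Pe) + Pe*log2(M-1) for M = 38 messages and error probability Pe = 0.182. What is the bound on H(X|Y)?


H(Pe) = -Pe*log2(Pe) - (1-Pe)*log2(1-Pe) = -0.182*log2(0.182) - 0.818*log2(0.818) = 0.447354 + 0.237079 = 0.6844. Pe*log2(M-1) = 0.182*log2(37) = 0.948121. Bound = H(Pe) + Pe*log2(M-1) = 0.447354 + 0.237079 + 0.948121 = 1.6326

1.6326 bits


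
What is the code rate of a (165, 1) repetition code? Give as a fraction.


Rate = k/n = 1/165

1/165


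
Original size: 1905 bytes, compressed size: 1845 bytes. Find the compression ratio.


Ratio = original / compressed = 1905 / 1845 = 1.0325

1.0325


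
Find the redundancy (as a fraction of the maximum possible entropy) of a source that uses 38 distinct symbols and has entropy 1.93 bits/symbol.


H_max = log2(K) = log2(38) = 5.2479 bits/symbol. Redundancy = 1 - H/H_max = 1 - 1.93/5.2479 = 1 - 0.3678 = 0.6322

0.6322


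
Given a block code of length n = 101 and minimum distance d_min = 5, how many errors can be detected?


Detection capability = d_min - 1 = 5 - 1 = 4

4 errors


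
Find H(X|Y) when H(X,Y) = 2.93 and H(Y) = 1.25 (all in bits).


H(X|Y) = H(X,Y) - H(Y) = 2.93 - 1.25 = 1.68

1.68 bits


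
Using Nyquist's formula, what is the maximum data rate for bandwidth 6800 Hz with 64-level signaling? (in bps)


Rate = 2 * B * log2(M) = 2 * 6800 * 6.0 = 81600.0

81600.0 bps


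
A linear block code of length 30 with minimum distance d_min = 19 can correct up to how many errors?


Correction capability = floor((d-1)/2) = floor((19-1)/2) = 9

9 errors


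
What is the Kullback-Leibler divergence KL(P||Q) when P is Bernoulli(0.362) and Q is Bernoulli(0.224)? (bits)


KL = p*log2(p/q) + (1-p)*log2((1-p)/(1-q)) = 0.362*log2(0.362/0.224) + 0.638*log2(0.638/0.776) = 0.0704

0.0704 bits


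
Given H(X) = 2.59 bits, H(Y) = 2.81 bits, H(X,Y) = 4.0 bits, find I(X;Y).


I(X;Y) = H(X) + H(Y) - H(X,Y) = 2.59 + 2.81 - 4.0 = 1.4

1.4 bits


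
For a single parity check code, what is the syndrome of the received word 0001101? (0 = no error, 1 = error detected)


Syndrome = XOR of all bits = 0 XOR 0 XOR 0 XOR 1 XOR 1 XOR 0 XOR 1 = 1

1


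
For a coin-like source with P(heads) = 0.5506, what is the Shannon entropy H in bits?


H = -p*log2(p) - (1-p)*log2(1-p). -0.5506*log2(0.5506) = 0.474024; -0.4494*log2(0.4494) = 0.518575. H = 0.474024 + 0.518575 = 0.9926

0.9926 bits


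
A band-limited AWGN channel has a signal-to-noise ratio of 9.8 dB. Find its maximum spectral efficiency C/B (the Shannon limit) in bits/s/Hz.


SNR_linear = 10^(9.8/10) = 9.5499; C/B = log2(1 + SNR_linear) = log2(1 + 9.5499) = 3.3992

3.3992 bits/s/Hz


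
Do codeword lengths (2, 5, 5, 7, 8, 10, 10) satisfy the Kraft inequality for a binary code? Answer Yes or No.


Kraft sum = sum(2^(-l_i)) = 0.3262, need <= 1. Result: satisfied (a binary prefix-free code with these lengths exists)

Yes
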